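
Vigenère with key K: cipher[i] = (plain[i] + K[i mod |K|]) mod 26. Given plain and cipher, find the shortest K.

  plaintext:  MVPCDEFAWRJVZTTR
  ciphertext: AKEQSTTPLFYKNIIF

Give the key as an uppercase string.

  i= 0: A-M = 14 → O
  i= 1: K-V = 15 → P
  i= 2: E-P = 15 → P
  i= 3: Q-C = 14 → O
  i= 4: S-D = 15 → P
  i= 5: T-E = 15 → P
  i= 6: T-F = 14 → O
  i= 7: P-A = 15 → P
  i= 8: L-W = 15 → P
  i= 9: F-R = 14 → O
  i=10: Y-J = 15 → P
  i=11: K-V = 15 → P
  i=12: N-Z = 14 → O
  i=13: I-T = 15 → P
  i=14: I-T = 15 → P
  i=15: F-R = 14 → O
  shifts repeat with period 3: OPP

OPP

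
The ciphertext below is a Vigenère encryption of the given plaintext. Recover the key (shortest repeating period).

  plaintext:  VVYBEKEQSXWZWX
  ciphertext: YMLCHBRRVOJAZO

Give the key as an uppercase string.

  i= 0: Y-V =  3 → D
  i= 1: M-V = 17 → R
  i= 2: L-Y = 13 → N
  i= 3: C-B =  1 → B
  i= 4: H-E =  3 → D
  i= 5: B-K = 17 → R
  i= 6: R-E = 13 → N
  i= 7: R-Q =  1 → B
  i= 8: V-S =  3 → D
  i= 9: O-X = 17 → R
  i=10: J-W = 13 → N
  i=11: A-Z =  1 → B
  i=12: Z-W =  3 → D
  i=13: O-X = 17 → R
  shifts repeat with period 4: DRNB

DRNB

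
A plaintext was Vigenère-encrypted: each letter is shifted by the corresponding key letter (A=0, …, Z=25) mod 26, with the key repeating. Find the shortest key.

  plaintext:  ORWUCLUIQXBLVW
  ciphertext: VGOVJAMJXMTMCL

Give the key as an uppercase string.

HPSB

  i= 0: V-O =  7 → H
  i= 1: G-R = 15 → P
  i= 2: O-W = 18 → S
  i= 3: V-U =  1 → B
  i= 4: J-C =  7 → H
  i= 5: A-L = 15 → P
  i= 6: M-U = 18 → S
  i= 7: J-I =  1 → B
  i= 8: X-Q =  7 → H
  i= 9: M-X = 15 → P
  i=10: T-B = 18 → S
  i=11: M-L =  1 → B
  i=12: C-V =  7 → H
  i=13: L-W = 15 → P
  shifts repeat with period 4: HPSB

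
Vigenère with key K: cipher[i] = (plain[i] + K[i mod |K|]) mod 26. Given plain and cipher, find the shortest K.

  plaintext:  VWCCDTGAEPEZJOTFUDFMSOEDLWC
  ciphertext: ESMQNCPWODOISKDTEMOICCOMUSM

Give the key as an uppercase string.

  i= 0: E-V =  9 → J
  i= 1: S-W = 22 → W
  i= 2: M-C = 10 → K
  i= 3: Q-C = 14 → O
  i= 4: N-D = 10 → K
  i= 5: C-T =  9 → J
  i= 6: P-G =  9 → J
  i= 7: W-A = 22 → W
  i= 8: O-E = 10 → K
  i= 9: D-P = 14 → O
  i=10: O-E = 10 → K
  i=11: I-Z =  9 → J
  i=12: S-J =  9 → J
  i=13: K-O = 22 → W
  i=14: D-T = 10 → K
  i=15: T-F = 14 → O
  i=16: E-U = 10 → K
  i=17: M-D =  9 → J
  i=18: O-F =  9 → J
  i=19: I-M = 22 → W
  i=20: C-S = 10 → K
  i=21: C-O = 14 → O
  i=22: O-E = 10 → K
  i=23: M-D =  9 → J
  i=24: U-L =  9 → J
  i=25: S-W = 22 → W
  i=26: M-C = 10 → K
  shifts repeat with period 6: JWKOKJ

JWKOKJ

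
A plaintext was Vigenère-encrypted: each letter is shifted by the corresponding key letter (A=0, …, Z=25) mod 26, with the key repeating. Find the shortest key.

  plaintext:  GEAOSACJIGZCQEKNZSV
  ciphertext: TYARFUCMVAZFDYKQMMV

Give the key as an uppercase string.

NUAD

  i= 0: T-G = 13 → N
  i= 1: Y-E = 20 → U
  i= 2: A-A =  0 → A
  i= 3: R-O =  3 → D
  i= 4: F-S = 13 → N
  i= 5: U-A = 20 → U
  i= 6: C-C =  0 → A
  i= 7: M-J =  3 → D
  i= 8: V-I = 13 → N
  i= 9: A-G = 20 → U
  i=10: Z-Z =  0 → A
  i=11: F-C =  3 → D
  i=12: D-Q = 13 → N
  i=13: Y-E = 20 → U
  i=14: K-K =  0 → A
  i=15: Q-N =  3 → D
  i=16: M-Z = 13 → N
  i=17: M-S = 20 → U
  i=18: V-V =  0 → A
  shifts repeat with period 4: NUAD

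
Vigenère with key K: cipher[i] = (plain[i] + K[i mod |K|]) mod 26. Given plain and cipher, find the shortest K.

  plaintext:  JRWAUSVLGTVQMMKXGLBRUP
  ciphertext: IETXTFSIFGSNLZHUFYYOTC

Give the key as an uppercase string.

ZNXX

  i= 0: I-J = 25 → Z
  i= 1: E-R = 13 → N
  i= 2: T-W = 23 → X
  i= 3: X-A = 23 → X
  i= 4: T-U = 25 → Z
  i= 5: F-S = 13 → N
  i= 6: S-V = 23 → X
  i= 7: I-L = 23 → X
  i= 8: F-G = 25 → Z
  i= 9: G-T = 13 → N
  i=10: S-V = 23 → X
  i=11: N-Q = 23 → X
  i=12: L-M = 25 → Z
  i=13: Z-M = 13 → N
  i=14: H-K = 23 → X
  i=15: U-X = 23 → X
  i=16: F-G = 25 → Z
  i=17: Y-L = 13 → N
  i=18: Y-B = 23 → X
  i=19: O-R = 23 → X
  i=20: T-U = 25 → Z
  i=21: C-P = 13 → N
  shifts repeat with period 4: ZNXX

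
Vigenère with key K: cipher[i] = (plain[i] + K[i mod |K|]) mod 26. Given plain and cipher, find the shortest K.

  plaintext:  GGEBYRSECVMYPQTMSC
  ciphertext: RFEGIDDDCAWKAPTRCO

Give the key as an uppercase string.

  i= 0: R-G = 11 → L
  i= 1: F-G = 25 → Z
  i= 2: E-E =  0 → A
  i= 3: G-B =  5 → F
  i= 4: I-Y = 10 → K
  i= 5: D-R = 12 → M
  i= 6: D-S = 11 → L
  i= 7: D-E = 25 → Z
  i= 8: C-C =  0 → A
  i= 9: A-V =  5 → F
  i=10: W-M = 10 → K
  i=11: K-Y = 12 → M
  i=12: A-P = 11 → L
  i=13: P-Q = 25 → Z
  i=14: T-T =  0 → A
  i=15: R-M =  5 → F
  i=16: C-S = 10 → K
  i=17: O-C = 12 → M
  shifts repeat with period 6: LZAFKM

LZAFKM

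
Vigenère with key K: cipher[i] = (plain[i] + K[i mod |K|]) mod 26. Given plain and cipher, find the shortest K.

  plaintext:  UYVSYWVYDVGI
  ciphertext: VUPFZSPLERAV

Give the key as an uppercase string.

BWUN

  i= 0: V-U =  1 → B
  i= 1: U-Y = 22 → W
  i= 2: P-V = 20 → U
  i= 3: F-S = 13 → N
  i= 4: Z-Y =  1 → B
  i= 5: S-W = 22 → W
  i= 6: P-V = 20 → U
  i= 7: L-Y = 13 → N
  i= 8: E-D =  1 → B
  i= 9: R-V = 22 → W
  i=10: A-G = 20 → U
  i=11: V-I = 13 → N
  shifts repeat with period 4: BWUN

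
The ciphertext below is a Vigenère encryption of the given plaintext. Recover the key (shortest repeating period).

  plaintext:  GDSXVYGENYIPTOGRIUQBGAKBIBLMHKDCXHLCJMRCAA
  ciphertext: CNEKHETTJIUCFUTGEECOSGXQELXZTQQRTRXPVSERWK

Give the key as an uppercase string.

WKMNMGNP

  i= 0: C-G = 22 → W
  i= 1: N-D = 10 → K
  i= 2: E-S = 12 → M
  i= 3: K-X = 13 → N
  i= 4: H-V = 12 → M
  i= 5: E-Y =  6 → G
  i= 6: T-G = 13 → N
  i= 7: T-E = 15 → P
  i= 8: J-N = 22 → W
  i= 9: I-Y = 10 → K
  i=10: U-I = 12 → M
  i=11: C-P = 13 → N
  i=12: F-T = 12 → M
  i=13: U-O =  6 → G
  i=14: T-G = 13 → N
  i=15: G-R = 15 → P
  i=16: E-I = 22 → W
  i=17: E-U = 10 → K
  i=18: C-Q = 12 → M
  i=19: O-B = 13 → N
  i=20: S-G = 12 → M
  i=21: G-A =  6 → G
  i=22: X-K = 13 → N
  i=23: Q-B = 15 → P
  i=24: E-I = 22 → W
  i=25: L-B = 10 → K
  i=26: X-L = 12 → M
  i=27: Z-M = 13 → N
  i=28: T-H = 12 → M
  i=29: Q-K =  6 → G
  i=30: Q-D = 13 → N
  i=31: R-C = 15 → P
  i=32: T-X = 22 → W
  i=33: R-H = 10 → K
  i=34: X-L = 12 → M
  i=35: P-C = 13 → N
  i=36: V-J = 12 → M
  i=37: S-M =  6 → G
  i=38: E-R = 13 → N
  i=39: R-C = 15 → P
  i=40: W-A = 22 → W
  i=41: K-A = 10 → K
  shifts repeat with period 8: WKMNMGNP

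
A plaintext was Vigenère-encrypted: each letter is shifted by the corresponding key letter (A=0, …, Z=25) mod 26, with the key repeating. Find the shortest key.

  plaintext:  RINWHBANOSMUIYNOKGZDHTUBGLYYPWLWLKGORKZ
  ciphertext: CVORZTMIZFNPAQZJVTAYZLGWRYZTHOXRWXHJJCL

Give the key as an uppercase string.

LNBVSSMV

  i= 0: C-R = 11 → L
  i= 1: V-I = 13 → N
  i= 2: O-N =  1 → B
  i= 3: R-W = 21 → V
  i= 4: Z-H = 18 → S
  i= 5: T-B = 18 → S
  i= 6: M-A = 12 → M
  i= 7: I-N = 21 → V
  i= 8: Z-O = 11 → L
  i= 9: F-S = 13 → N
  i=10: N-M =  1 → B
  i=11: P-U = 21 → V
  i=12: A-I = 18 → S
  i=13: Q-Y = 18 → S
  i=14: Z-N = 12 → M
  i=15: J-O = 21 → V
  i=16: V-K = 11 → L
  i=17: T-G = 13 → N
  i=18: A-Z =  1 → B
  i=19: Y-D = 21 → V
  i=20: Z-H = 18 → S
  i=21: L-T = 18 → S
  i=22: G-U = 12 → M
  i=23: W-B = 21 → V
  i=24: R-G = 11 → L
  i=25: Y-L = 13 → N
  i=26: Z-Y =  1 → B
  i=27: T-Y = 21 → V
  i=28: H-P = 18 → S
  i=29: O-W = 18 → S
  i=30: X-L = 12 → M
  i=31: R-W = 21 → V
  i=32: W-L = 11 → L
  i=33: X-K = 13 → N
  i=34: H-G =  1 → B
  i=35: J-O = 21 → V
  i=36: J-R = 18 → S
  i=37: C-K = 18 → S
  i=38: L-Z = 12 → M
  shifts repeat with period 8: LNBVSSMV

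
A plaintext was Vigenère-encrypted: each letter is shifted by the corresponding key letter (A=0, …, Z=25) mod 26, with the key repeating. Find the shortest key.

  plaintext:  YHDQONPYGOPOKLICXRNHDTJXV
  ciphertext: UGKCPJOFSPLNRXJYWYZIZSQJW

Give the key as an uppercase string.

WZHMB

  i= 0: U-Y = 22 → W
  i= 1: G-H = 25 → Z
  i= 2: K-D =  7 → H
  i= 3: C-Q = 12 → M
  i= 4: P-O =  1 → B
  i= 5: J-N = 22 → W
  i= 6: O-P = 25 → Z
  i= 7: F-Y =  7 → H
  i= 8: S-G = 12 → M
  i= 9: P-O =  1 → B
  i=10: L-P = 22 → W
  i=11: N-O = 25 → Z
  i=12: R-K =  7 → H
  i=13: X-L = 12 → M
  i=14: J-I =  1 → B
  i=15: Y-C = 22 → W
  i=16: W-X = 25 → Z
  i=17: Y-R =  7 → H
  i=18: Z-N = 12 → M
  i=19: I-H =  1 → B
  i=20: Z-D = 22 → W
  i=21: S-T = 25 → Z
  i=22: Q-J =  7 → H
  i=23: J-X = 12 → M
  i=24: W-V =  1 → B
  shifts repeat with period 5: WZHMB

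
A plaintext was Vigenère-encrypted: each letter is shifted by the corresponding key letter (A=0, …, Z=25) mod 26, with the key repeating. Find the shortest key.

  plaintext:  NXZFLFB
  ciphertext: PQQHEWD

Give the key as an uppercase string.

  i= 0: P-N =  2 → C
  i= 1: Q-X = 19 → T
  i= 2: Q-Z = 17 → R
  i= 3: H-F =  2 → C
  i= 4: E-L = 19 → T
  i= 5: W-F = 17 → R
  i= 6: D-B =  2 → C
  shifts repeat with period 3: CTR

CTR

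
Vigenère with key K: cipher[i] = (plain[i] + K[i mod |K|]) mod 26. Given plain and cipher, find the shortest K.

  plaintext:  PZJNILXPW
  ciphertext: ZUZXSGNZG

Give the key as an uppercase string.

KVQK

  i= 0: Z-P = 10 → K
  i= 1: U-Z = 21 → V
  i= 2: Z-J = 16 → Q
  i= 3: X-N = 10 → K
  i= 4: S-I = 10 → K
  i= 5: G-L = 21 → V
  i= 6: N-X = 16 → Q
  i= 7: Z-P = 10 → K
  i= 8: G-W = 10 → K
  shifts repeat with period 4: KVQK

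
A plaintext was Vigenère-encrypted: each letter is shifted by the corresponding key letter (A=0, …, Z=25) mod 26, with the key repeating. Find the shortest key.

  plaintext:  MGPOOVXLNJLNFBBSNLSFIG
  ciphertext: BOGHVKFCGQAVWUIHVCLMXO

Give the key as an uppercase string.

PIRTH

  i= 0: B-M = 15 → P
  i= 1: O-G =  8 → I
  i= 2: G-P = 17 → R
  i= 3: H-O = 19 → T
  i= 4: V-O =  7 → H
  i= 5: K-V = 15 → P
  i= 6: F-X =  8 → I
  i= 7: C-L = 17 → R
  i= 8: G-N = 19 → T
  i= 9: Q-J =  7 → H
  i=10: A-L = 15 → P
  i=11: V-N =  8 → I
  i=12: W-F = 17 → R
  i=13: U-B = 19 → T
  i=14: I-B =  7 → H
  i=15: H-S = 15 → P
  i=16: V-N =  8 → I
  i=17: C-L = 17 → R
  i=18: L-S = 19 → T
  i=19: M-F =  7 → H
  i=20: X-I = 15 → P
  i=21: O-G =  8 → I
  shifts repeat with period 5: PIRTH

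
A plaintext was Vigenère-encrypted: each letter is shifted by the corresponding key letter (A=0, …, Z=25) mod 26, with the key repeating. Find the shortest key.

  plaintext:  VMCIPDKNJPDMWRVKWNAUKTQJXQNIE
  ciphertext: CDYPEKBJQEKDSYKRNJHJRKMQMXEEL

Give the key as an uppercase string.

HRWHP

  i= 0: C-V =  7 → H
  i= 1: D-M = 17 → R
  i= 2: Y-C = 22 → W
  i= 3: P-I =  7 → H
  i= 4: E-P = 15 → P
  i= 5: K-D =  7 → H
  i= 6: B-K = 17 → R
  i= 7: J-N = 22 → W
  i= 8: Q-J =  7 → H
  i= 9: E-P = 15 → P
  i=10: K-D =  7 → H
  i=11: D-M = 17 → R
  i=12: S-W = 22 → W
  i=13: Y-R =  7 → H
  i=14: K-V = 15 → P
  i=15: R-K =  7 → H
  i=16: N-W = 17 → R
  i=17: J-N = 22 → W
  i=18: H-A =  7 → H
  i=19: J-U = 15 → P
  i=20: R-K =  7 → H
  i=21: K-T = 17 → R
  i=22: M-Q = 22 → W
  i=23: Q-J =  7 → H
  i=24: M-X = 15 → P
  i=25: X-Q =  7 → H
  i=26: E-N = 17 → R
  i=27: E-I = 22 → W
  i=28: L-E =  7 → H
  shifts repeat with period 5: HRWHP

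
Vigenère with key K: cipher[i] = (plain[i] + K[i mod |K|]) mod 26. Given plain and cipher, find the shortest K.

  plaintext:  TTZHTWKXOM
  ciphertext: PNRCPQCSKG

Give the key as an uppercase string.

WUSV

  i= 0: P-T = 22 → W
  i= 1: N-T = 20 → U
  i= 2: R-Z = 18 → S
  i= 3: C-H = 21 → V
  i= 4: P-T = 22 → W
  i= 5: Q-W = 20 → U
  i= 6: C-K = 18 → S
  i= 7: S-X = 21 → V
  i= 8: K-O = 22 → W
  i= 9: G-M = 20 → U
  shifts repeat with period 4: WUSV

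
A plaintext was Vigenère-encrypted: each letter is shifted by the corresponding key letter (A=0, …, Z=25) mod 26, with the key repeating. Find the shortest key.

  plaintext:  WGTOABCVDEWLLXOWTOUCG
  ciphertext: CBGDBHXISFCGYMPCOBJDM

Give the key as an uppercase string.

GVNPB

  i= 0: C-W =  6 → G
  i= 1: B-G = 21 → V
  i= 2: G-T = 13 → N
  i= 3: D-O = 15 → P
  i= 4: B-A =  1 → B
  i= 5: H-B =  6 → G
  i= 6: X-C = 21 → V
  i= 7: I-V = 13 → N
  i= 8: S-D = 15 → P
  i= 9: F-E =  1 → B
  i=10: C-W =  6 → G
  i=11: G-L = 21 → V
  i=12: Y-L = 13 → N
  i=13: M-X = 15 → P
  i=14: P-O =  1 → B
  i=15: C-W =  6 → G
  i=16: O-T = 21 → V
  i=17: B-O = 13 → N
  i=18: J-U = 15 → P
  i=19: D-C =  1 → B
  i=20: M-G =  6 → G
  shifts repeat with period 5: GVNPB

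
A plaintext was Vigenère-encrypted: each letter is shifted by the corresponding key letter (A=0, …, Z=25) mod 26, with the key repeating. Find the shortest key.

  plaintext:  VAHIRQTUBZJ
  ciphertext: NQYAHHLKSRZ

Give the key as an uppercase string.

SQR

  i= 0: N-V = 18 → S
  i= 1: Q-A = 16 → Q
  i= 2: Y-H = 17 → R
  i= 3: A-I = 18 → S
  i= 4: H-R = 16 → Q
  i= 5: H-Q = 17 → R
  i= 6: L-T = 18 → S
  i= 7: K-U = 16 → Q
  i= 8: S-B = 17 → R
  i= 9: R-Z = 18 → S
  i=10: Z-J = 16 → Q
  shifts repeat with period 3: SQR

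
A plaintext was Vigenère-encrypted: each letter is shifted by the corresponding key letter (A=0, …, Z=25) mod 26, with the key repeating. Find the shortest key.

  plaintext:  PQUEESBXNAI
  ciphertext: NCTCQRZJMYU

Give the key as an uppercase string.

  i= 0: N-P = 24 → Y
  i= 1: C-Q = 12 → M
  i= 2: T-U = 25 → Z
  i= 3: C-E = 24 → Y
  i= 4: Q-E = 12 → M
  i= 5: R-S = 25 → Z
  i= 6: Z-B = 24 → Y
  i= 7: J-X = 12 → M
  i= 8: M-N = 25 → Z
  i= 9: Y-A = 24 → Y
  i=10: U-I = 12 → M
  shifts repeat with period 3: YMZ

YMZ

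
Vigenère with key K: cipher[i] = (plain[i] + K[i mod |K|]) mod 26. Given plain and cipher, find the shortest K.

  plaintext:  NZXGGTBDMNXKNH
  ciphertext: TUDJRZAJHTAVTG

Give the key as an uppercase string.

GVGDLGZ

  i= 0: T-N =  6 → G
  i= 1: U-Z = 21 → V
  i= 2: D-X =  6 → G
  i= 3: J-G =  3 → D
  i= 4: R-G = 11 → L
  i= 5: Z-T =  6 → G
  i= 6: A-B = 25 → Z
  i= 7: J-D =  6 → G
  i= 8: H-M = 21 → V
  i= 9: T-N =  6 → G
  i=10: A-X =  3 → D
  i=11: V-K = 11 → L
  i=12: T-N =  6 → G
  i=13: G-H = 25 → Z
  shifts repeat with period 7: GVGDLGZ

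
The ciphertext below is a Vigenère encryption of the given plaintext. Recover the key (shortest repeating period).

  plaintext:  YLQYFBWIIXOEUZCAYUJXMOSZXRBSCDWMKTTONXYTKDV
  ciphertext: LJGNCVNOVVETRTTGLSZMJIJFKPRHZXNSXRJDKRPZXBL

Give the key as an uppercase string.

  i= 0: L-Y = 13 → N
  i= 1: J-L = 24 → Y
  i= 2: G-Q = 16 → Q
  i= 3: N-Y = 15 → P
  i= 4: C-F = 23 → X
  i= 5: V-B = 20 → U
  i= 6: N-W = 17 → R
  i= 7: O-I =  6 → G
  i= 8: V-I = 13 → N
  i= 9: V-X = 24 → Y
  i=10: E-O = 16 → Q
  i=11: T-E = 15 → P
  i=12: R-U = 23 → X
  i=13: T-Z = 20 → U
  i=14: T-C = 17 → R
  i=15: G-A =  6 → G
  i=16: L-Y = 13 → N
  i=17: S-U = 24 → Y
  i=18: Z-J = 16 → Q
  i=19: M-X = 15 → P
  i=20: J-M = 23 → X
  i=21: I-O = 20 → U
  i=22: J-S = 17 → R
  i=23: F-Z =  6 → G
  i=24: K-X = 13 → N
  i=25: P-R = 24 → Y
  i=26: R-B = 16 → Q
  i=27: H-S = 15 → P
  i=28: Z-C = 23 → X
  i=29: X-D = 20 → U
  i=30: N-W = 17 → R
  i=31: S-M =  6 → G
  i=32: X-K = 13 → N
  i=33: R-T = 24 → Y
  i=34: J-T = 16 → Q
  i=35: D-O = 15 → P
  i=36: K-N = 23 → X
  i=37: R-X = 20 → U
  i=38: P-Y = 17 → R
  i=39: Z-T =  6 → G
  i=40: X-K = 13 → N
  i=41: B-D = 24 → Y
  i=42: L-V = 16 → Q
  shifts repeat with period 8: NYQPXURG

NYQPXURG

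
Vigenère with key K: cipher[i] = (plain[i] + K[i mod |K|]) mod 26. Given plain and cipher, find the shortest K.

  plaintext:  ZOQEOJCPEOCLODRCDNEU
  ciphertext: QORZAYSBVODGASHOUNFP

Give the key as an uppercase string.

RABVMPQM

  i= 0: Q-Z = 17 → R
  i= 1: O-O =  0 → A
  i= 2: R-Q =  1 → B
  i= 3: Z-E = 21 → V
  i= 4: A-O = 12 → M
  i= 5: Y-J = 15 → P
  i= 6: S-C = 16 → Q
  i= 7: B-P = 12 → M
  i= 8: V-E = 17 → R
  i= 9: O-O =  0 → A
  i=10: D-C =  1 → B
  i=11: G-L = 21 → V
  i=12: A-O = 12 → M
  i=13: S-D = 15 → P
  i=14: H-R = 16 → Q
  i=15: O-C = 12 → M
  i=16: U-D = 17 → R
  i=17: N-N =  0 → A
  i=18: F-E =  1 → B
  i=19: P-U = 21 → V
  shifts repeat with period 8: RABVMPQM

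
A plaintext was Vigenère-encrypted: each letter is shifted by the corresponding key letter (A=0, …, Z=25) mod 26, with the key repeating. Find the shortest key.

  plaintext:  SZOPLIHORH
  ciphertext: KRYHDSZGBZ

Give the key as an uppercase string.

  i= 0: K-S = 18 → S
  i= 1: R-Z = 18 → S
  i= 2: Y-O = 10 → K
  i= 3: H-P = 18 → S
  i= 4: D-L = 18 → S
  i= 5: S-I = 10 → K
  i= 6: Z-H = 18 → S
  i= 7: G-O = 18 → S
  i= 8: B-R = 10 → K
  i= 9: Z-H = 18 → S
  shifts repeat with period 3: SSK

SSK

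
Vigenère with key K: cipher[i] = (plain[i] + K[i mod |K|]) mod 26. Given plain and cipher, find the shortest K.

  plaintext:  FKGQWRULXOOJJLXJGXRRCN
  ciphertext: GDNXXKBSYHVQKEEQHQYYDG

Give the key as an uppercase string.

  i= 0: G-F =  1 → B
  i= 1: D-K = 19 → T
  i= 2: N-G =  7 → H
  i= 3: X-Q =  7 → H
  i= 4: X-W =  1 → B
  i= 5: K-R = 19 → T
  i= 6: B-U =  7 → H
  i= 7: S-L =  7 → H
  i= 8: Y-X =  1 → B
  i= 9: H-O = 19 → T
  i=10: V-O =  7 → H
  i=11: Q-J =  7 → H
  i=12: K-J =  1 → B
  i=13: E-L = 19 → T
  i=14: E-X =  7 → H
  i=15: Q-J =  7 → H
  i=16: H-G =  1 → B
  i=17: Q-X = 19 → T
  i=18: Y-R =  7 → H
  i=19: Y-R =  7 → H
  i=20: D-C =  1 → B
  i=21: G-N = 19 → T
  shifts repeat with period 4: BTHH

BTHH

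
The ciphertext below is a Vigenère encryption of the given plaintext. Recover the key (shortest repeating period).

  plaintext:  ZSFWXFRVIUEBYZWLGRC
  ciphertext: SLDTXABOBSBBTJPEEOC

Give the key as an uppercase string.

TTYXAVK

  i= 0: S-Z = 19 → T
  i= 1: L-S = 19 → T
  i= 2: D-F = 24 → Y
  i= 3: T-W = 23 → X
  i= 4: X-X =  0 → A
  i= 5: A-F = 21 → V
  i= 6: B-R = 10 → K
  i= 7: O-V = 19 → T
  i= 8: B-I = 19 → T
  i= 9: S-U = 24 → Y
  i=10: B-E = 23 → X
  i=11: B-B =  0 → A
  i=12: T-Y = 21 → V
  i=13: J-Z = 10 → K
  i=14: P-W = 19 → T
  i=15: E-L = 19 → T
  i=16: E-G = 24 → Y
  i=17: O-R = 23 → X
  i=18: C-C =  0 → A
  shifts repeat with period 7: TTYXAVK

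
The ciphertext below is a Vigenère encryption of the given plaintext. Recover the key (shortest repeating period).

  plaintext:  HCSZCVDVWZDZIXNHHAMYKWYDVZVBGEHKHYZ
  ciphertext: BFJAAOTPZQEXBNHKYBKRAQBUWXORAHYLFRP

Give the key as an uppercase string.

  i= 0: B-H = 20 → U
  i= 1: F-C =  3 → D
  i= 2: J-S = 17 → R
  i= 3: A-Z =  1 → B
  i= 4: A-C = 24 → Y
  i= 5: O-V = 19 → T
  i= 6: T-D = 16 → Q
  i= 7: P-V = 20 → U
  i= 8: Z-W =  3 → D
  i= 9: Q-Z = 17 → R
  i=10: E-D =  1 → B
  i=11: X-Z = 24 → Y
  i=12: B-I = 19 → T
  i=13: N-X = 16 → Q
  i=14: H-N = 20 → U
  i=15: K-H =  3 → D
  i=16: Y-H = 17 → R
  i=17: B-A =  1 → B
  i=18: K-M = 24 → Y
  i=19: R-Y = 19 → T
  i=20: A-K = 16 → Q
  i=21: Q-W = 20 → U
  i=22: B-Y =  3 → D
  i=23: U-D = 17 → R
  i=24: W-V =  1 → B
  i=25: X-Z = 24 → Y
  i=26: O-V = 19 → T
  i=27: R-B = 16 → Q
  i=28: A-G = 20 → U
  i=29: H-E =  3 → D
  i=30: Y-H = 17 → R
  i=31: L-K =  1 → B
  i=32: F-H = 24 → Y
  i=33: R-Y = 19 → T
  i=34: P-Z = 16 → Q
  shifts repeat with period 7: UDRBYTQ

UDRBYTQ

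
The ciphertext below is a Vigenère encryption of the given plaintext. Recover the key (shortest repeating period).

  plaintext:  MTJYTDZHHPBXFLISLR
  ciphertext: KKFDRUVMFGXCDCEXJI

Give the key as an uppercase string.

  i= 0: K-M = 24 → Y
  i= 1: K-T = 17 → R
  i= 2: F-J = 22 → W
  i= 3: D-Y =  5 → F
  i= 4: R-T = 24 → Y
  i= 5: U-D = 17 → R
  i= 6: V-Z = 22 → W
  i= 7: M-H =  5 → F
  i= 8: F-H = 24 → Y
  i= 9: G-P = 17 → R
  i=10: X-B = 22 → W
  i=11: C-X =  5 → F
  i=12: D-F = 24 → Y
  i=13: C-L = 17 → R
  i=14: E-I = 22 → W
  i=15: X-S =  5 → F
  i=16: J-L = 24 → Y
  i=17: I-R = 17 → R
  shifts repeat with period 4: YRWF

YRWF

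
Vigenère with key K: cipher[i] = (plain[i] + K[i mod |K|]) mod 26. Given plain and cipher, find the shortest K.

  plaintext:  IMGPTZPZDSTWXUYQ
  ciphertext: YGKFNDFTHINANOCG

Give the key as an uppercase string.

  i= 0: Y-I = 16 → Q
  i= 1: G-M = 20 → U
  i= 2: K-G =  4 → E
  i= 3: F-P = 16 → Q
  i= 4: N-T = 20 → U
  i= 5: D-Z =  4 → E
  i= 6: F-P = 16 → Q
  i= 7: T-Z = 20 → U
  i= 8: H-D =  4 → E
  i= 9: I-S = 16 → Q
  i=10: N-T = 20 → U
  i=11: A-W =  4 → E
  i=12: N-X = 16 → Q
  i=13: O-U = 20 → U
  i=14: C-Y =  4 → E
  i=15: G-Q = 16 → Q
  shifts repeat with period 3: QUE

QUE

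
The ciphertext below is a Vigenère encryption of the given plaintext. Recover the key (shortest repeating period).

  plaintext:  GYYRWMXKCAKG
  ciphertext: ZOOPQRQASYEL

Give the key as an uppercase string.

TQQYUF

  i= 0: Z-G = 19 → T
  i= 1: O-Y = 16 → Q
  i= 2: O-Y = 16 → Q
  i= 3: P-R = 24 → Y
  i= 4: Q-W = 20 → U
  i= 5: R-M =  5 → F
  i= 6: Q-X = 19 → T
  i= 7: A-K = 16 → Q
  i= 8: S-C = 16 → Q
  i= 9: Y-A = 24 → Y
  i=10: E-K = 20 → U
  i=11: L-G =  5 → F
  shifts repeat with period 6: TQQYUF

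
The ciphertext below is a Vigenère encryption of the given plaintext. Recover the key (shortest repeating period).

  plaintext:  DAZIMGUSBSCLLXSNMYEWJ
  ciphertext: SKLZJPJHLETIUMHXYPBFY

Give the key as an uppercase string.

PKMRXJP

  i= 0: S-D = 15 → P
  i= 1: K-A = 10 → K
  i= 2: L-Z = 12 → M
  i= 3: Z-I = 17 → R
  i= 4: J-M = 23 → X
  i= 5: P-G =  9 → J
  i= 6: J-U = 15 → P
  i= 7: H-S = 15 → P
  i= 8: L-B = 10 → K
  i= 9: E-S = 12 → M
  i=10: T-C = 17 → R
  i=11: I-L = 23 → X
  i=12: U-L =  9 → J
  i=13: M-X = 15 → P
  i=14: H-S = 15 → P
  i=15: X-N = 10 → K
  i=16: Y-M = 12 → M
  i=17: P-Y = 17 → R
  i=18: B-E = 23 → X
  i=19: F-W =  9 → J
  i=20: Y-J = 15 → P
  shifts repeat with period 7: PKMRXJP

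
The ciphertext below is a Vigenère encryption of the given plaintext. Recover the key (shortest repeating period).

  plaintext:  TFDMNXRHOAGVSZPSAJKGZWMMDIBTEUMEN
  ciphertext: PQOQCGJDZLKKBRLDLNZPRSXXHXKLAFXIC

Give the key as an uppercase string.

  i= 0: P-T = 22 → W
  i= 1: Q-F = 11 → L
  i= 2: O-D = 11 → L
  i= 3: Q-M =  4 → E
  i= 4: C-N = 15 → P
  i= 5: G-X =  9 → J
  i= 6: J-R = 18 → S
  i= 7: D-H = 22 → W
  i= 8: Z-O = 11 → L
  i= 9: L-A = 11 → L
  i=10: K-G =  4 → E
  i=11: K-V = 15 → P
  i=12: B-S =  9 → J
  i=13: R-Z = 18 → S
  i=14: L-P = 22 → W
  i=15: D-S = 11 → L
  i=16: L-A = 11 → L
  i=17: N-J =  4 → E
  i=18: Z-K = 15 → P
  i=19: P-G =  9 → J
  i=20: R-Z = 18 → S
  i=21: S-W = 22 → W
  i=22: X-M = 11 → L
  i=23: X-M = 11 → L
  i=24: H-D =  4 → E
  i=25: X-I = 15 → P
  i=26: K-B =  9 → J
  i=27: L-T = 18 → S
  i=28: A-E = 22 → W
  i=29: F-U = 11 → L
  i=30: X-M = 11 → L
  i=31: I-E =  4 → E
  i=32: C-N = 15 → P
  shifts repeat with period 7: WLLEPJS

WLLEPJS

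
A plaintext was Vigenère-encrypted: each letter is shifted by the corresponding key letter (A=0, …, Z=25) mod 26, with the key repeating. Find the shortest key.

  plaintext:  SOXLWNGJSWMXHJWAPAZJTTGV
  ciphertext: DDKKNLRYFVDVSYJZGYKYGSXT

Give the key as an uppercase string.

LPNZRY

  i= 0: D-S = 11 → L
  i= 1: D-O = 15 → P
  i= 2: K-X = 13 → N
  i= 3: K-L = 25 → Z
  i= 4: N-W = 17 → R
  i= 5: L-N = 24 → Y
  i= 6: R-G = 11 → L
  i= 7: Y-J = 15 → P
  i= 8: F-S = 13 → N
  i= 9: V-W = 25 → Z
  i=10: D-M = 17 → R
  i=11: V-X = 24 → Y
  i=12: S-H = 11 → L
  i=13: Y-J = 15 → P
  i=14: J-W = 13 → N
  i=15: Z-A = 25 → Z
  i=16: G-P = 17 → R
  i=17: Y-A = 24 → Y
  i=18: K-Z = 11 → L
  i=19: Y-J = 15 → P
  i=20: G-T = 13 → N
  i=21: S-T = 25 → Z
  i=22: X-G = 17 → R
  i=23: T-V = 24 → Y
  shifts repeat with period 6: LPNZRY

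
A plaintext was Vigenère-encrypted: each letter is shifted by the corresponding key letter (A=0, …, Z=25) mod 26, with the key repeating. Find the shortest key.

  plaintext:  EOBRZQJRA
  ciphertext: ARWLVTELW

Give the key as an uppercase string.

  i= 0: A-E = 22 → W
  i= 1: R-O =  3 → D
  i= 2: W-B = 21 → V
  i= 3: L-R = 20 → U
  i= 4: V-Z = 22 → W
  i= 5: T-Q =  3 → D
  i= 6: E-J = 21 → V
  i= 7: L-R = 20 → U
  i= 8: W-A = 22 → W
  shifts repeat with period 4: WDVU

WDVU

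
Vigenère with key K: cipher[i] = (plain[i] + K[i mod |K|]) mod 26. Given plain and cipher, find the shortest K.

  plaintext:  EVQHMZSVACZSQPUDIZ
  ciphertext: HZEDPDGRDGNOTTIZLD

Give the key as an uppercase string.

DEOW

  i= 0: H-E =  3 → D
  i= 1: Z-V =  4 → E
  i= 2: E-Q = 14 → O
  i= 3: D-H = 22 → W
  i= 4: P-M =  3 → D
  i= 5: D-Z =  4 → E
  i= 6: G-S = 14 → O
  i= 7: R-V = 22 → W
  i= 8: D-A =  3 → D
  i= 9: G-C =  4 → E
  i=10: N-Z = 14 → O
  i=11: O-S = 22 → W
  i=12: T-Q =  3 → D
  i=13: T-P =  4 → E
  i=14: I-U = 14 → O
  i=15: Z-D = 22 → W
  i=16: L-I =  3 → D
  i=17: D-Z =  4 → E
  shifts repeat with period 4: DEOW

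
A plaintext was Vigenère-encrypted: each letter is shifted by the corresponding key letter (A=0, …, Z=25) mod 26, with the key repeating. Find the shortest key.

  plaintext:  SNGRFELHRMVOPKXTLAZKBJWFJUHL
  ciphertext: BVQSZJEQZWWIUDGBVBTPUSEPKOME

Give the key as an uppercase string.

  i= 0: B-S =  9 → J
  i= 1: V-N =  8 → I
  i= 2: Q-G = 10 → K
  i= 3: S-R =  1 → B
  i= 4: Z-F = 20 → U
  i= 5: J-E =  5 → F
  i= 6: E-L = 19 → T
  i= 7: Q-H =  9 → J
  i= 8: Z-R =  8 → I
  i= 9: W-M = 10 → K
  i=10: W-V =  1 → B
  i=11: I-O = 20 → U
  i=12: U-P =  5 → F
  i=13: D-K = 19 → T
  i=14: G-X =  9 → J
  i=15: B-T =  8 → I
  i=16: V-L = 10 → K
  i=17: B-A =  1 → B
  i=18: T-Z = 20 → U
  i=19: P-K =  5 → F
  i=20: U-B = 19 → T
  i=21: S-J =  9 → J
  i=22: E-W =  8 → I
  i=23: P-F = 10 → K
  i=24: K-J =  1 → B
  i=25: O-U = 20 → U
  i=26: M-H =  5 → F
  i=27: E-L = 19 → T
  shifts repeat with period 7: JIKBUFT

JIKBUFT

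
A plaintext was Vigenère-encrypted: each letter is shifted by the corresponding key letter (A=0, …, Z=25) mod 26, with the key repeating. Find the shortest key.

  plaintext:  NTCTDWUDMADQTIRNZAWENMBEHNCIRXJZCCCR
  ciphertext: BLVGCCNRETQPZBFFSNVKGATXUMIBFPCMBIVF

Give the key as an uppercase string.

OSTNZGT

  i= 0: B-N = 14 → O
  i= 1: L-T = 18 → S
  i= 2: V-C = 19 → T
  i= 3: G-T = 13 → N
  i= 4: C-D = 25 → Z
  i= 5: C-W =  6 → G
  i= 6: N-U = 19 → T
  i= 7: R-D = 14 → O
  i= 8: E-M = 18 → S
  i= 9: T-A = 19 → T
  i=10: Q-D = 13 → N
  i=11: P-Q = 25 → Z
  i=12: Z-T =  6 → G
  i=13: B-I = 19 → T
  i=14: F-R = 14 → O
  i=15: F-N = 18 → S
  i=16: S-Z = 19 → T
  i=17: N-A = 13 → N
  i=18: V-W = 25 → Z
  i=19: K-E =  6 → G
  i=20: G-N = 19 → T
  i=21: A-M = 14 → O
  i=22: T-B = 18 → S
  i=23: X-E = 19 → T
  i=24: U-H = 13 → N
  i=25: M-N = 25 → Z
  i=26: I-C =  6 → G
  i=27: B-I = 19 → T
  i=28: F-R = 14 → O
  i=29: P-X = 18 → S
  i=30: C-J = 19 → T
  i=31: M-Z = 13 → N
  i=32: B-C = 25 → Z
  i=33: I-C =  6 → G
  i=34: V-C = 19 → T
  i=35: F-R = 14 → O
  shifts repeat with period 7: OSTNZGT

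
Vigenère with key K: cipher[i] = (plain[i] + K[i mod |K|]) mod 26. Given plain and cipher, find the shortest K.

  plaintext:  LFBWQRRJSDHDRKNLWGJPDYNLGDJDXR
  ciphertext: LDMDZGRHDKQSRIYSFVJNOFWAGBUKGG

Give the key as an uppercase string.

AYLHJP

  i= 0: L-L =  0 → A
  i= 1: D-F = 24 → Y
  i= 2: M-B = 11 → L
  i= 3: D-W =  7 → H
  i= 4: Z-Q =  9 → J
  i= 5: G-R = 15 → P
  i= 6: R-R =  0 → A
  i= 7: H-J = 24 → Y
  i= 8: D-S = 11 → L
  i= 9: K-D =  7 → H
  i=10: Q-H =  9 → J
  i=11: S-D = 15 → P
  i=12: R-R =  0 → A
  i=13: I-K = 24 → Y
  i=14: Y-N = 11 → L
  i=15: S-L =  7 → H
  i=16: F-W =  9 → J
  i=17: V-G = 15 → P
  i=18: J-J =  0 → A
  i=19: N-P = 24 → Y
  i=20: O-D = 11 → L
  i=21: F-Y =  7 → H
  i=22: W-N =  9 → J
  i=23: A-L = 15 → P
  i=24: G-G =  0 → A
  i=25: B-D = 24 → Y
  i=26: U-J = 11 → L
  i=27: K-D =  7 → H
  i=28: G-X =  9 → J
  i=29: G-R = 15 → P
  shifts repeat with period 6: AYLHJP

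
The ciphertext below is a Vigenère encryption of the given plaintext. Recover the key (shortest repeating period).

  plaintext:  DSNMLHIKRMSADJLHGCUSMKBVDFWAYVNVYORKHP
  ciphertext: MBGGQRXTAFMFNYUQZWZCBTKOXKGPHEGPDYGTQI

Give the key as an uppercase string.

JJTUFKP

  i= 0: M-D =  9 → J
  i= 1: B-S =  9 → J
  i= 2: G-N = 19 → T
  i= 3: G-M = 20 → U
  i= 4: Q-L =  5 → F
  i= 5: R-H = 10 → K
  i= 6: X-I = 15 → P
  i= 7: T-K =  9 → J
  i= 8: A-R =  9 → J
  i= 9: F-M = 19 → T
  i=10: M-S = 20 → U
  i=11: F-A =  5 → F
  i=12: N-D = 10 → K
  i=13: Y-J = 15 → P
  i=14: U-L =  9 → J
  i=15: Q-H =  9 → J
  i=16: Z-G = 19 → T
  i=17: W-C = 20 → U
  i=18: Z-U =  5 → F
  i=19: C-S = 10 → K
  i=20: B-M = 15 → P
  i=21: T-K =  9 → J
  i=22: K-B =  9 → J
  i=23: O-V = 19 → T
  i=24: X-D = 20 → U
  i=25: K-F =  5 → F
  i=26: G-W = 10 → K
  i=27: P-A = 15 → P
  i=28: H-Y =  9 → J
  i=29: E-V =  9 → J
  i=30: G-N = 19 → T
  i=31: P-V = 20 → U
  i=32: D-Y =  5 → F
  i=33: Y-O = 10 → K
  i=34: G-R = 15 → P
  i=35: T-K =  9 → J
  i=36: Q-H =  9 → J
  i=37: I-P = 19 → T
  shifts repeat with period 7: JJTUFKP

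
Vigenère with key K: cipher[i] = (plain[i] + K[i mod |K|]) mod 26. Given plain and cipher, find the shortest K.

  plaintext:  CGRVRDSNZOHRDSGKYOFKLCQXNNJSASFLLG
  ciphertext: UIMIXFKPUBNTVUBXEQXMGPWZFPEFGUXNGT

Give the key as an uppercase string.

SCVNGC

  i= 0: U-C = 18 → S
  i= 1: I-G =  2 → C
  i= 2: M-R = 21 → V
  i= 3: I-V = 13 → N
  i= 4: X-R =  6 → G
  i= 5: F-D =  2 → C
  i= 6: K-S = 18 → S
  i= 7: P-N =  2 → C
  i= 8: U-Z = 21 → V
  i= 9: B-O = 13 → N
  i=10: N-H =  6 → G
  i=11: T-R =  2 → C
  i=12: V-D = 18 → S
  i=13: U-S =  2 → C
  i=14: B-G = 21 → V
  i=15: X-K = 13 → N
  i=16: E-Y =  6 → G
  i=17: Q-O =  2 → C
  i=18: X-F = 18 → S
  i=19: M-K =  2 → C
  i=20: G-L = 21 → V
  i=21: P-C = 13 → N
  i=22: W-Q =  6 → G
  i=23: Z-X =  2 → C
  i=24: F-N = 18 → S
  i=25: P-N =  2 → C
  i=26: E-J = 21 → V
  i=27: F-S = 13 → N
  i=28: G-A =  6 → G
  i=29: U-S =  2 → C
  i=30: X-F = 18 → S
  i=31: N-L =  2 → C
  i=32: G-L = 21 → V
  i=33: T-G = 13 → N
  shifts repeat with period 6: SCVNGC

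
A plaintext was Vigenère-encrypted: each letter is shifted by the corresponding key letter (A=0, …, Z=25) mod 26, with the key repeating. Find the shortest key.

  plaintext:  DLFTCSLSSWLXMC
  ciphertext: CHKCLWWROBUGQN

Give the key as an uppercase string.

  i= 0: C-D = 25 → Z
  i= 1: H-L = 22 → W
  i= 2: K-F =  5 → F
  i= 3: C-T =  9 → J
  i= 4: L-C =  9 → J
  i= 5: W-S =  4 → E
  i= 6: W-L = 11 → L
  i= 7: R-S = 25 → Z
  i= 8: O-S = 22 → W
  i= 9: B-W =  5 → F
  i=10: U-L =  9 → J
  i=11: G-X =  9 → J
  i=12: Q-M =  4 → E
  i=13: N-C = 11 → L
  shifts repeat with period 7: ZWFJJEL

ZWFJJEL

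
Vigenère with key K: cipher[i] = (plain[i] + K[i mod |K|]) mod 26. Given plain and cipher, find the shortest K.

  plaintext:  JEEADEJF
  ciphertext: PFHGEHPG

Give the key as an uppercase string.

  i= 0: P-J =  6 → G
  i= 1: F-E =  1 → B
  i= 2: H-E =  3 → D
  i= 3: G-A =  6 → G
  i= 4: E-D =  1 → B
  i= 5: H-E =  3 → D
  i= 6: P-J =  6 → G
  i= 7: G-F =  1 → B
  shifts repeat with period 3: GBD

GBD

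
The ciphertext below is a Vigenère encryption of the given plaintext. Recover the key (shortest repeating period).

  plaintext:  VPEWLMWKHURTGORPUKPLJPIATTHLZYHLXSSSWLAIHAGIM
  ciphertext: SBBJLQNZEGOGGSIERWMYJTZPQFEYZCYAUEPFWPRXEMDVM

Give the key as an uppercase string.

XMXNAERP

  i= 0: S-V = 23 → X
  i= 1: B-P = 12 → M
  i= 2: B-E = 23 → X
  i= 3: J-W = 13 → N
  i= 4: L-L =  0 → A
  i= 5: Q-M =  4 → E
  i= 6: N-W = 17 → R
  i= 7: Z-K = 15 → P
  i= 8: E-H = 23 → X
  i= 9: G-U = 12 → M
  i=10: O-R = 23 → X
  i=11: G-T = 13 → N
  i=12: G-G =  0 → A
  i=13: S-O =  4 → E
  i=14: I-R = 17 → R
  i=15: E-P = 15 → P
  i=16: R-U = 23 → X
  i=17: W-K = 12 → M
  i=18: M-P = 23 → X
  i=19: Y-L = 13 → N
  i=20: J-J =  0 → A
  i=21: T-P =  4 → E
  i=22: Z-I = 17 → R
  i=23: P-A = 15 → P
  i=24: Q-T = 23 → X
  i=25: F-T = 12 → M
  i=26: E-H = 23 → X
  i=27: Y-L = 13 → N
  i=28: Z-Z =  0 → A
  i=29: C-Y =  4 → E
  i=30: Y-H = 17 → R
  i=31: A-L = 15 → P
  i=32: U-X = 23 → X
  i=33: E-S = 12 → M
  i=34: P-S = 23 → X
  i=35: F-S = 13 → N
  i=36: W-W =  0 → A
  i=37: P-L =  4 → E
  i=38: R-A = 17 → R
  i=39: X-I = 15 → P
  i=40: E-H = 23 → X
  i=41: M-A = 12 → M
  i=42: D-G = 23 → X
  i=43: V-I = 13 → N
  i=44: M-M =  0 → A
  shifts repeat with period 8: XMXNAERP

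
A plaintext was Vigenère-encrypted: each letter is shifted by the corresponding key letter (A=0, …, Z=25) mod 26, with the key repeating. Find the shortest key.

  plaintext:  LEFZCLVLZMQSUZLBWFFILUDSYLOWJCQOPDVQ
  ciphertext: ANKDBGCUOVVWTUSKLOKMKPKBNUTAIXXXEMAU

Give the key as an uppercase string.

PJFEZVHJ

  i= 0: A-L = 15 → P
  i= 1: N-E =  9 → J
  i= 2: K-F =  5 → F
  i= 3: D-Z =  4 → E
  i= 4: B-C = 25 → Z
  i= 5: G-L = 21 → V
  i= 6: C-V =  7 → H
  i= 7: U-L =  9 → J
  i= 8: O-Z = 15 → P
  i= 9: V-M =  9 → J
  i=10: V-Q =  5 → F
  i=11: W-S =  4 → E
  i=12: T-U = 25 → Z
  i=13: U-Z = 21 → V
  i=14: S-L =  7 → H
  i=15: K-B =  9 → J
  i=16: L-W = 15 → P
  i=17: O-F =  9 → J
  i=18: K-F =  5 → F
  i=19: M-I =  4 → E
  i=20: K-L = 25 → Z
  i=21: P-U = 21 → V
  i=22: K-D =  7 → H
  i=23: B-S =  9 → J
  i=24: N-Y = 15 → P
  i=25: U-L =  9 → J
  i=26: T-O =  5 → F
  i=27: A-W =  4 → E
  i=28: I-J = 25 → Z
  i=29: X-C = 21 → V
  i=30: X-Q =  7 → H
  i=31: X-O =  9 → J
  i=32: E-P = 15 → P
  i=33: M-D =  9 → J
  i=34: A-V =  5 → F
  i=35: U-Q =  4 → E
  shifts repeat with period 8: PJFEZVHJ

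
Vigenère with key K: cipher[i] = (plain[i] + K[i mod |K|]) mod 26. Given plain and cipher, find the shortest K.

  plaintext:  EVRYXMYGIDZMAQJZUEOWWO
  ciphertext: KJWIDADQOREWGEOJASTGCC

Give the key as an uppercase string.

  i= 0: K-E =  6 → G
  i= 1: J-V = 14 → O
  i= 2: W-R =  5 → F
  i= 3: I-Y = 10 → K
  i= 4: D-X =  6 → G
  i= 5: A-M = 14 → O
  i= 6: D-Y =  5 → F
  i= 7: Q-G = 10 → K
  i= 8: O-I =  6 → G
  i= 9: R-D = 14 → O
  i=10: E-Z =  5 → F
  i=11: W-M = 10 → K
  i=12: G-A =  6 → G
  i=13: E-Q = 14 → O
  i=14: O-J =  5 → F
  i=15: J-Z = 10 → K
  i=16: A-U =  6 → G
  i=17: S-E = 14 → O
  i=18: T-O =  5 → F
  i=19: G-W = 10 → K
  i=20: C-W =  6 → G
  i=21: C-O = 14 → O
  shifts repeat with period 4: GOFK

GOFK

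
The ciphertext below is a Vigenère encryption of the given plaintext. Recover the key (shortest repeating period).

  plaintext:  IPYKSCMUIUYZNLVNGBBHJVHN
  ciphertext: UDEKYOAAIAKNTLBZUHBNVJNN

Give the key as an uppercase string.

  i= 0: U-I = 12 → M
  i= 1: D-P = 14 → O
  i= 2: E-Y =  6 → G
  i= 3: K-K =  0 → A
  i= 4: Y-S =  6 → G
  i= 5: O-C = 12 → M
  i= 6: A-M = 14 → O
  i= 7: A-U =  6 → G
  i= 8: I-I =  0 → A
  i= 9: A-U =  6 → G
  i=10: K-Y = 12 → M
  i=11: N-Z = 14 → O
  i=12: T-N =  6 → G
  i=13: L-L =  0 → A
  i=14: B-V =  6 → G
  i=15: Z-N = 12 → M
  i=16: U-G = 14 → O
  i=17: H-B =  6 → G
  i=18: B-B =  0 → A
  i=19: N-H =  6 → G
  i=20: V-J = 12 → M
  i=21: J-V = 14 → O
  i=22: N-H =  6 → G
  i=23: N-N =  0 → A
  shifts repeat with period 5: MOGAG

MOGAG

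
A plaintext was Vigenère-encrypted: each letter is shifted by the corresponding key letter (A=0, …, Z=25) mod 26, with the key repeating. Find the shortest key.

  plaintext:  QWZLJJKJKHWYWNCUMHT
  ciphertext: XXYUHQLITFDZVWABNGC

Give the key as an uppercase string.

  i= 0: X-Q =  7 → H
  i= 1: X-W =  1 → B
  i= 2: Y-Z = 25 → Z
  i= 3: U-L =  9 → J
  i= 4: H-J = 24 → Y
  i= 5: Q-J =  7 → H
  i= 6: L-K =  1 → B
  i= 7: I-J = 25 → Z
  i= 8: T-K =  9 → J
  i= 9: F-H = 24 → Y
  i=10: D-W =  7 → H
  i=11: Z-Y =  1 → B
  i=12: V-W = 25 → Z
  i=13: W-N =  9 → J
  i=14: A-C = 24 → Y
  i=15: B-U =  7 → H
  i=16: N-M =  1 → B
  i=17: G-H = 25 → Z
  i=18: C-T =  9 → J
  shifts repeat with period 5: HBZJY

HBZJY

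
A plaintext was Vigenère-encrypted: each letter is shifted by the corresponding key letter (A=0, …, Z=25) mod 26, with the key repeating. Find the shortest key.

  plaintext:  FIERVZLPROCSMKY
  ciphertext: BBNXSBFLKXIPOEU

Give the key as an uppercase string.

  i= 0: B-F = 22 → W
  i= 1: B-I = 19 → T
  i= 2: N-E =  9 → J
  i= 3: X-R =  6 → G
  i= 4: S-V = 23 → X
  i= 5: B-Z =  2 → C
  i= 6: F-L = 20 → U
  i= 7: L-P = 22 → W
  i= 8: K-R = 19 → T
  i= 9: X-O =  9 → J
  i=10: I-C =  6 → G
  i=11: P-S = 23 → X
  i=12: O-M =  2 → C
  i=13: E-K = 20 → U
  i=14: U-Y = 22 → W
  shifts repeat with period 7: WTJGXCU

WTJGXCU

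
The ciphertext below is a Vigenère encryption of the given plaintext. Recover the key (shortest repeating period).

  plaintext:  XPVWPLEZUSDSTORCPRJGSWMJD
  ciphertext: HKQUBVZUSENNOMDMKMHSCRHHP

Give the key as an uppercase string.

  i= 0: H-X = 10 → K
  i= 1: K-P = 21 → V
  i= 2: Q-V = 21 → V
  i= 3: U-W = 24 → Y
  i= 4: B-P = 12 → M
  i= 5: V-L = 10 → K
  i= 6: Z-E = 21 → V
  i= 7: U-Z = 21 → V
  i= 8: S-U = 24 → Y
  i= 9: E-S = 12 → M
  i=10: N-D = 10 → K
  i=11: N-S = 21 → V
  i=12: O-T = 21 → V
  i=13: M-O = 24 → Y
  i=14: D-R = 12 → M
  i=15: M-C = 10 → K
  i=16: K-P = 21 → V
  i=17: M-R = 21 → V
  i=18: H-J = 24 → Y
  i=19: S-G = 12 → M
  i=20: C-S = 10 → K
  i=21: R-W = 21 → V
  i=22: H-M = 21 → V
  i=23: H-J = 24 → Y
  i=24: P-D = 12 → M
  shifts repeat with period 5: KVVYM

KVVYM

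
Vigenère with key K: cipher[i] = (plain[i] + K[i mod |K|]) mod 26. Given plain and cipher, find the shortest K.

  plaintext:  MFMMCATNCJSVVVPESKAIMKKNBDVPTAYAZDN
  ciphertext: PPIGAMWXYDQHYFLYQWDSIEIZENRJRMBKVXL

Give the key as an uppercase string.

DKWUYM

  i= 0: P-M =  3 → D
  i= 1: P-F = 10 → K
  i= 2: I-M = 22 → W
  i= 3: G-M = 20 → U
  i= 4: A-C = 24 → Y
  i= 5: M-A = 12 → M
  i= 6: W-T =  3 → D
  i= 7: X-N = 10 → K
  i= 8: Y-C = 22 → W
  i= 9: D-J = 20 → U
  i=10: Q-S = 24 → Y
  i=11: H-V = 12 → M
  i=12: Y-V =  3 → D
  i=13: F-V = 10 → K
  i=14: L-P = 22 → W
  i=15: Y-E = 20 → U
  i=16: Q-S = 24 → Y
  i=17: W-K = 12 → M
  i=18: D-A =  3 → D
  i=19: S-I = 10 → K
  i=20: I-M = 22 → W
  i=21: E-K = 20 → U
  i=22: I-K = 24 → Y
  i=23: Z-N = 12 → M
  i=24: E-B =  3 → D
  i=25: N-D = 10 → K
  i=26: R-V = 22 → W
  i=27: J-P = 20 → U
  i=28: R-T = 24 → Y
  i=29: M-A = 12 → M
  i=30: B-Y =  3 → D
  i=31: K-A = 10 → K
  i=32: V-Z = 22 → W
  i=33: X-D = 20 → U
  i=34: L-N = 24 → Y
  shifts repeat with period 6: DKWUYM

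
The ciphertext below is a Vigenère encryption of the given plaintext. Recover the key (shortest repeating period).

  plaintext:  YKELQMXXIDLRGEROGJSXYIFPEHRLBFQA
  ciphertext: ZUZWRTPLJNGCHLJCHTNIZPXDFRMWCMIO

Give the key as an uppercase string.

BKVLBHSO

  i= 0: Z-Y =  1 → B
  i= 1: U-K = 10 → K
  i= 2: Z-E = 21 → V
  i= 3: W-L = 11 → L
  i= 4: R-Q =  1 → B
  i= 5: T-M =  7 → H
  i= 6: P-X = 18 → S
  i= 7: L-X = 14 → O
  i= 8: J-I =  1 → B
  i= 9: N-D = 10 → K
  i=10: G-L = 21 → V
  i=11: C-R = 11 → L
  i=12: H-G =  1 → B
  i=13: L-E =  7 → H
  i=14: J-R = 18 → S
  i=15: C-O = 14 → O
  i=16: H-G =  1 → B
  i=17: T-J = 10 → K
  i=18: N-S = 21 → V
  i=19: I-X = 11 → L
  i=20: Z-Y =  1 → B
  i=21: P-I =  7 → H
  i=22: X-F = 18 → S
  i=23: D-P = 14 → O
  i=24: F-E =  1 → B
  i=25: R-H = 10 → K
  i=26: M-R = 21 → V
  i=27: W-L = 11 → L
  i=28: C-B =  1 → B
  i=29: M-F =  7 → H
  i=30: I-Q = 18 → S
  i=31: O-A = 14 → O
  shifts repeat with period 8: BKVLBHSO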